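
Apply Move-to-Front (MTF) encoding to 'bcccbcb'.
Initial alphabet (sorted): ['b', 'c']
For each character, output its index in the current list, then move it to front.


MTF encoding:
'b': index 0 in ['b', 'c'] -> ['b', 'c']
'c': index 1 in ['b', 'c'] -> ['c', 'b']
'c': index 0 in ['c', 'b'] -> ['c', 'b']
'c': index 0 in ['c', 'b'] -> ['c', 'b']
'b': index 1 in ['c', 'b'] -> ['b', 'c']
'c': index 1 in ['b', 'c'] -> ['c', 'b']
'b': index 1 in ['c', 'b'] -> ['b', 'c']


Output: [0, 1, 0, 0, 1, 1, 1]


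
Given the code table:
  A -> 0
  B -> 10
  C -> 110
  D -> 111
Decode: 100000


Decoding:
10 -> B
0 -> A
0 -> A
0 -> A
0 -> A


Result: BAAAA


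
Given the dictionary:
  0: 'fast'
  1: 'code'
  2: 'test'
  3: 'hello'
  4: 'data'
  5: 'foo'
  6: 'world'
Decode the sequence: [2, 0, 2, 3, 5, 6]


Look up each index in the dictionary:
  2 -> 'test'
  0 -> 'fast'
  2 -> 'test'
  3 -> 'hello'
  5 -> 'foo'
  6 -> 'world'

Decoded: "test fast test hello foo world"


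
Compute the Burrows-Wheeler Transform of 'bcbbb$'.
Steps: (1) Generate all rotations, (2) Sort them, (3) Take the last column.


Rotations (sorted):
  0: $bcbbb -> last char: b
  1: b$bcbb -> last char: b
  2: bb$bcb -> last char: b
  3: bbb$bc -> last char: c
  4: bcbbb$ -> last char: $
  5: cbbb$b -> last char: b


BWT = bbbc$b


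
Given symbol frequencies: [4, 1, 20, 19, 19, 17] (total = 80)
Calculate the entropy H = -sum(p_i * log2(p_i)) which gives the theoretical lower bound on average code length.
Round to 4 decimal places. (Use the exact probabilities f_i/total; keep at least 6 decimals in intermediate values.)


Per-symbol terms -p_i * log2(p_i) with p_i = f_i/80:
  p = 4/80 = 0.050000: log2(p) = -4.321928, -p*log2(p) = 0.216096
  p = 1/80 = 0.012500: log2(p) = -6.321928, -p*log2(p) = 0.079024
  p = 20/80 = 0.250000: log2(p) = -2.000000, -p*log2(p) = 0.500000
  p = 19/80 = 0.237500: log2(p) = -2.074001, -p*log2(p) = 0.492575
  p = 19/80 = 0.237500: log2(p) = -2.074001, -p*log2(p) = 0.492575
  p = 17/80 = 0.212500: log2(p) = -2.234465, -p*log2(p) = 0.474824
H = 0.216096 + 0.079024 + 0.500000 + 0.492575 + 0.492575 + 0.474824 = 2.255094

H = 2.2551 bits/symbol


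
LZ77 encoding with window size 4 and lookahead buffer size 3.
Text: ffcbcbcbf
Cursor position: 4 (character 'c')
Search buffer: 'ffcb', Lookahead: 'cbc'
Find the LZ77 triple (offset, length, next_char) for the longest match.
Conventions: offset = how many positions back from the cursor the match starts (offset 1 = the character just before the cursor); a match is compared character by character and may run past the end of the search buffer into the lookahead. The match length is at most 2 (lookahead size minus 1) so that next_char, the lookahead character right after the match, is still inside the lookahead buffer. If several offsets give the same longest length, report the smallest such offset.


Try each offset into the search buffer:
  offset=1 (pos 3, char 'b'): match length 0
  offset=2 (pos 2, char 'c'): match length 2
  offset=3 (pos 1, char 'f'): match length 0
  offset=4 (pos 0, char 'f'): match length 0
Longest match has length 2 at offset 2.
next_char = character at position 4 + 2 = 6 -> 'c'

Best match: offset=2, length=2 (matching 'cb' starting at position 2)
LZ77 triple: (2, 2, 'c')


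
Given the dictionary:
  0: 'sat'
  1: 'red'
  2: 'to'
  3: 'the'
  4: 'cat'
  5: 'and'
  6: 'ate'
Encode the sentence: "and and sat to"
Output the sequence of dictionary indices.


Look up each word in the dictionary:
  'and' -> 5
  'and' -> 5
  'sat' -> 0
  'to' -> 2

Encoded: [5, 5, 0, 2]


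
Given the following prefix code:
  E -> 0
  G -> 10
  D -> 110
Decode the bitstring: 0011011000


Decoding step by step:
Bits 0 -> E
Bits 0 -> E
Bits 110 -> D
Bits 110 -> D
Bits 0 -> E
Bits 0 -> E


Decoded message: EEDDEE


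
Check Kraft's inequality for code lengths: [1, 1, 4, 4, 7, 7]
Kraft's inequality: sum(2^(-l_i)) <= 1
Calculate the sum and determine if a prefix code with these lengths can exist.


Sum = 2^(-1) + 2^(-1) + 2^(-4) + 2^(-4) + 2^(-7) + 2^(-7)
    = 0.5 + 0.5 + 0.0625 + 0.0625 + 0.0078125 + 0.0078125
    = 146/128 = 1.140625
Since 1.140625 > 1, Kraft's inequality is NOT satisfied.
A prefix code with these lengths CANNOT exist.

Kraft sum = 1.140625. Not satisfied.


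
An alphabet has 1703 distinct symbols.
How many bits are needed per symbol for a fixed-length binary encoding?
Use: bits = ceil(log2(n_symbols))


log2(1703) = 10.7339
Bracket: 2^10 = 1024 < 1703 <= 2^11 = 2048
So ceil(log2(1703)) = 11

bits = ceil(log2(1703)) = ceil(10.7339) = 11 bits


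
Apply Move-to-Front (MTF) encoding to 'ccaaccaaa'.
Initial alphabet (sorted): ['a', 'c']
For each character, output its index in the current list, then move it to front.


MTF encoding:
'c': index 1 in ['a', 'c'] -> ['c', 'a']
'c': index 0 in ['c', 'a'] -> ['c', 'a']
'a': index 1 in ['c', 'a'] -> ['a', 'c']
'a': index 0 in ['a', 'c'] -> ['a', 'c']
'c': index 1 in ['a', 'c'] -> ['c', 'a']
'c': index 0 in ['c', 'a'] -> ['c', 'a']
'a': index 1 in ['c', 'a'] -> ['a', 'c']
'a': index 0 in ['a', 'c'] -> ['a', 'c']
'a': index 0 in ['a', 'c'] -> ['a', 'c']


Output: [1, 0, 1, 0, 1, 0, 1, 0, 0]


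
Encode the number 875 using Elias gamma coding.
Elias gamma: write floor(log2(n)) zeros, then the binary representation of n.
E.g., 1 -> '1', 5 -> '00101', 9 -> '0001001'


num_bits = floor(log2(875)) + 1 = 10
leading_zeros = num_bits - 1 = 9
binary(875) = 1101101011

Elias gamma(875) = '000000000' + '1101101011' = 0000000001101101011 (19 bits)


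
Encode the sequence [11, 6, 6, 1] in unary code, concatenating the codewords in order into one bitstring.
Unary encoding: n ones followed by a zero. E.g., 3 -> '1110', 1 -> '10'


Encode each number as n ones followed by a terminating 0:
  11 -> 111111111110 (12 bits)
  6 -> 1111110 (7 bits)
  6 -> 1111110 (7 bits)
  1 -> 10 (2 bits)
Total length = 12 + 7 + 7 + 2 = 28 bits.

Unary([11, 6, 6, 1]) = 1111111111101111110111111010 (28 bits)


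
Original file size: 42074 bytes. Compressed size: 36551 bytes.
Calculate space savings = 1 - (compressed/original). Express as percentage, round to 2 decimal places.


ratio = compressed/original = 36551/42074 = 0.868731
savings = 1 - ratio = 1 - 0.868731 = 0.131269
as a percentage: 0.131269 * 100 = 13.13%

Space savings = 1 - 36551/42074 = 13.13%


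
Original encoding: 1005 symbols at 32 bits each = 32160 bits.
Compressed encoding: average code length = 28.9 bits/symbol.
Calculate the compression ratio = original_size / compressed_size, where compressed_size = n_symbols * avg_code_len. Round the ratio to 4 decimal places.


original_size = n_symbols * orig_bits = 1005 * 32 = 32160 bits
compressed_size = n_symbols * avg_code_len = 1005 * 28.9 = 29044.5 bits
ratio = original_size / compressed_size = 32160 / 29044.5 = 1.1073

Compression ratio = 1.1073


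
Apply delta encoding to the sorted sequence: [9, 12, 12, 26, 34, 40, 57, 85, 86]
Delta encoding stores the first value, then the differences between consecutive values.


First value: 9
Deltas:
  12 - 9 = 3
  12 - 12 = 0
  26 - 12 = 14
  34 - 26 = 8
  40 - 34 = 6
  57 - 40 = 17
  85 - 57 = 28
  86 - 85 = 1


Delta encoded: [9, 3, 0, 14, 8, 6, 17, 28, 1]


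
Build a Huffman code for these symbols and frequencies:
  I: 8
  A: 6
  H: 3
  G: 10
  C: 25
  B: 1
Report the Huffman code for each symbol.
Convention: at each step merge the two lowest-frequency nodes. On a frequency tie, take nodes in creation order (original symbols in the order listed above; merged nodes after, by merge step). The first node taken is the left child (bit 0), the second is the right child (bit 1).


Huffman tree construction:
Step 1: Merge B(1) + H(3) = 4
Step 2: Merge (B+H)(4) + A(6) = 10
Step 3: Merge I(8) + G(10) = 18
Step 4: Merge ((B+H)+A)(10) + (I+G)(18) = 28
Step 5: Merge C(25) + (((B+H)+A)+(I+G))(28) = 53
Read each symbol's code off the tree from the root (left child = 0, right child = 1).

Codes:
  I: 110 (length 3)
  A: 101 (length 3)
  H: 1001 (length 4)
  G: 111 (length 3)
  C: 0 (length 1)
  B: 1000 (length 4)
Average code length: 113/53 = 2.1321 bits/symbol


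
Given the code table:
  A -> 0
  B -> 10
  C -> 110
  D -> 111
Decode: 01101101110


Decoding:
0 -> A
110 -> C
110 -> C
111 -> D
0 -> A


Result: ACCDA


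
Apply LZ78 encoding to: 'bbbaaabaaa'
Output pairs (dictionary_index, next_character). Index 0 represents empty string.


LZ78 encoding steps:
Dictionary: {0: ''}
Step 1: w='' (idx 0), next='b' -> output (0, 'b'), add 'b' as idx 1
Step 2: w='b' (idx 1), next='b' -> output (1, 'b'), add 'bb' as idx 2
Step 3: w='' (idx 0), next='a' -> output (0, 'a'), add 'a' as idx 3
Step 4: w='a' (idx 3), next='a' -> output (3, 'a'), add 'aa' as idx 4
Step 5: w='b' (idx 1), next='a' -> output (1, 'a'), add 'ba' as idx 5
Step 6: w='aa' (idx 4), end of input -> output (4, '')


Encoded: [(0, 'b'), (1, 'b'), (0, 'a'), (3, 'a'), (1, 'a'), (4, '')]


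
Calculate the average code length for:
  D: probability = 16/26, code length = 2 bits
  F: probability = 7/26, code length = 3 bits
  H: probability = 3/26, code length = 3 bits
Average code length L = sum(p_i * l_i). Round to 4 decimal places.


Weighted contributions p_i * l_i:
  D: (16/26) * 2 = 32/26
  F: (7/26) * 3 = 21/26
  H: (3/26) * 3 = 9/26
Sum = (32 + 21 + 9)/26 = 62/26

L = 62/26 = 2.3846 bits/symbol


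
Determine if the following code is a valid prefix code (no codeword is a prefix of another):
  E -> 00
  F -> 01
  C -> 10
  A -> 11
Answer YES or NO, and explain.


Checking each pair (does one codeword prefix another?):
  E='00' vs F='01': no prefix
  E='00' vs C='10': no prefix
  E='00' vs A='11': no prefix
  F='01' vs E='00': no prefix
  F='01' vs C='10': no prefix
  F='01' vs A='11': no prefix
  C='10' vs E='00': no prefix
  C='10' vs F='01': no prefix
  C='10' vs A='11': no prefix
  A='11' vs E='00': no prefix
  A='11' vs F='01': no prefix
  A='11' vs C='10': no prefix
No violation found over all pairs.

YES -- this is a valid prefix code. No codeword is a prefix of any other codeword.


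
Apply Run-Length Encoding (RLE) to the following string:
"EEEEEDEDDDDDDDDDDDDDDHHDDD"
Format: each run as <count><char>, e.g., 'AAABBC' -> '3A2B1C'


Scanning runs left to right:
  i=0: run of 'E' x 5 -> '5E'
  i=5: run of 'D' x 1 -> '1D'
  i=6: run of 'E' x 1 -> '1E'
  i=7: run of 'D' x 14 -> '14D'
  i=21: run of 'H' x 2 -> '2H'
  i=23: run of 'D' x 3 -> '3D'

RLE = 5E1D1E14D2H3D


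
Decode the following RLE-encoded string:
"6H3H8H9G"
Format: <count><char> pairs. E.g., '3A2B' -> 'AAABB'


Expanding each <count><char> pair:
  6H -> 'HHHHHH'
  3H -> 'HHH'
  8H -> 'HHHHHHHH'
  9G -> 'GGGGGGGGG'

Decoded = HHHHHHHHHHHHHHHHHGGGGGGGGG


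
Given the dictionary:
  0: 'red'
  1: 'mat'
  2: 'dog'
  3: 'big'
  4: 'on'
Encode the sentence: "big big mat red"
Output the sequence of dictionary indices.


Look up each word in the dictionary:
  'big' -> 3
  'big' -> 3
  'mat' -> 1
  'red' -> 0

Encoded: [3, 3, 1, 0]


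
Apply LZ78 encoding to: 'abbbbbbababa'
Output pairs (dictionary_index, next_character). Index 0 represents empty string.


LZ78 encoding steps:
Dictionary: {0: ''}
Step 1: w='' (idx 0), next='a' -> output (0, 'a'), add 'a' as idx 1
Step 2: w='' (idx 0), next='b' -> output (0, 'b'), add 'b' as idx 2
Step 3: w='b' (idx 2), next='b' -> output (2, 'b'), add 'bb' as idx 3
Step 4: w='bb' (idx 3), next='b' -> output (3, 'b'), add 'bbb' as idx 4
Step 5: w='a' (idx 1), next='b' -> output (1, 'b'), add 'ab' as idx 5
Step 6: w='ab' (idx 5), next='a' -> output (5, 'a'), add 'aba' as idx 6


Encoded: [(0, 'a'), (0, 'b'), (2, 'b'), (3, 'b'), (1, 'b'), (5, 'a')]


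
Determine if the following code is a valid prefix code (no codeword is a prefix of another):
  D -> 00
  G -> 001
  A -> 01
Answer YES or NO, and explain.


Checking each pair (does one codeword prefix another?):
  D='00' vs G='001': prefix -- VIOLATION

NO -- this is NOT a valid prefix code. D (00) is a prefix of G (001).


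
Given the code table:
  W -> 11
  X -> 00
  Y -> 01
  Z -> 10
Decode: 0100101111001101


Decoding:
01 -> Y
00 -> X
10 -> Z
11 -> W
11 -> W
00 -> X
11 -> W
01 -> Y


Result: YXZWWXWY


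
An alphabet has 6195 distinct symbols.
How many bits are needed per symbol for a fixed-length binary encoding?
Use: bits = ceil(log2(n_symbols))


log2(6195) = 12.5969
Bracket: 2^12 = 4096 < 6195 <= 2^13 = 8192
So ceil(log2(6195)) = 13

bits = ceil(log2(6195)) = ceil(12.5969) = 13 bits


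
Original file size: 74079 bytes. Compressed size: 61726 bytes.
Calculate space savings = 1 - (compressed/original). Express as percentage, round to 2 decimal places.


ratio = compressed/original = 61726/74079 = 0.833246
savings = 1 - ratio = 1 - 0.833246 = 0.166754
as a percentage: 0.166754 * 100 = 16.68%

Space savings = 1 - 61726/74079 = 16.68%


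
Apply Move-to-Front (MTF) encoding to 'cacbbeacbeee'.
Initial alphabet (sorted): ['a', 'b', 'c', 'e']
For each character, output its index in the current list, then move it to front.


MTF encoding:
'c': index 2 in ['a', 'b', 'c', 'e'] -> ['c', 'a', 'b', 'e']
'a': index 1 in ['c', 'a', 'b', 'e'] -> ['a', 'c', 'b', 'e']
'c': index 1 in ['a', 'c', 'b', 'e'] -> ['c', 'a', 'b', 'e']
'b': index 2 in ['c', 'a', 'b', 'e'] -> ['b', 'c', 'a', 'e']
'b': index 0 in ['b', 'c', 'a', 'e'] -> ['b', 'c', 'a', 'e']
'e': index 3 in ['b', 'c', 'a', 'e'] -> ['e', 'b', 'c', 'a']
'a': index 3 in ['e', 'b', 'c', 'a'] -> ['a', 'e', 'b', 'c']
'c': index 3 in ['a', 'e', 'b', 'c'] -> ['c', 'a', 'e', 'b']
'b': index 3 in ['c', 'a', 'e', 'b'] -> ['b', 'c', 'a', 'e']
'e': index 3 in ['b', 'c', 'a', 'e'] -> ['e', 'b', 'c', 'a']
'e': index 0 in ['e', 'b', 'c', 'a'] -> ['e', 'b', 'c', 'a']
'e': index 0 in ['e', 'b', 'c', 'a'] -> ['e', 'b', 'c', 'a']


Output: [2, 1, 1, 2, 0, 3, 3, 3, 3, 3, 0, 0]


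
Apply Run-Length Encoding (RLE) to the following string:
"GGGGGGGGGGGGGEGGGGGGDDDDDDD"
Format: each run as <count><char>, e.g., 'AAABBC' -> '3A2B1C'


Scanning runs left to right:
  i=0: run of 'G' x 13 -> '13G'
  i=13: run of 'E' x 1 -> '1E'
  i=14: run of 'G' x 6 -> '6G'
  i=20: run of 'D' x 7 -> '7D'

RLE = 13G1E6G7D


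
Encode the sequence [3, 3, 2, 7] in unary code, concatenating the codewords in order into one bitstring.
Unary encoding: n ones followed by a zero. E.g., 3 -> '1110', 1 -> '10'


Encode each number as n ones followed by a terminating 0:
  3 -> 1110 (4 bits)
  3 -> 1110 (4 bits)
  2 -> 110 (3 bits)
  7 -> 11111110 (8 bits)
Total length = 4 + 4 + 3 + 8 = 19 bits.

Unary([3, 3, 2, 7]) = 1110111011011111110 (19 bits)


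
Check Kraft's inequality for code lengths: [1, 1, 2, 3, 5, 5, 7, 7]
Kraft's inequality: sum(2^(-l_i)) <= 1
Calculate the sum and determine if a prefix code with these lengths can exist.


Sum = 2^(-1) + 2^(-1) + 2^(-2) + 2^(-3) + 2^(-5) + 2^(-5) + 2^(-7) + 2^(-7)
    = 0.5 + 0.5 + 0.25 + 0.125 + 0.03125 + 0.03125 + 0.0078125 + 0.0078125
    = 186/128 = 1.453125
Since 1.453125 > 1, Kraft's inequality is NOT satisfied.
A prefix code with these lengths CANNOT exist.

Kraft sum = 1.453125. Not satisfied.


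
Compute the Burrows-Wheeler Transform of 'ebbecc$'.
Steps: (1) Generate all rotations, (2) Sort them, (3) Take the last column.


Rotations (sorted):
  0: $ebbecc -> last char: c
  1: bbecc$e -> last char: e
  2: becc$eb -> last char: b
  3: c$ebbec -> last char: c
  4: cc$ebbe -> last char: e
  5: ebbecc$ -> last char: $
  6: ecc$ebb -> last char: b


BWT = cebce$b


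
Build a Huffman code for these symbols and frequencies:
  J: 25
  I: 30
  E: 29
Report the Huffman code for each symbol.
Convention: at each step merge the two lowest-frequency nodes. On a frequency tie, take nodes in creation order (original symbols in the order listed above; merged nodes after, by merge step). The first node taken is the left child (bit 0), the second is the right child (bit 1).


Huffman tree construction:
Step 1: Merge J(25) + E(29) = 54
Step 2: Merge I(30) + (J+E)(54) = 84
Read each symbol's code off the tree from the root (left child = 0, right child = 1).

Codes:
  J: 10 (length 2)
  I: 0 (length 1)
  E: 11 (length 2)
Average code length: 138/84 = 1.6429 bits/symbol


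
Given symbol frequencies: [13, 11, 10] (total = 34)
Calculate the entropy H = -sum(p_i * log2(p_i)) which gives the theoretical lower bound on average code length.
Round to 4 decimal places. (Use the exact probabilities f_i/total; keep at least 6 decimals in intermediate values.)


Per-symbol terms -p_i * log2(p_i) with p_i = f_i/34:
  p = 13/34 = 0.382353: log2(p) = -1.387023, -p*log2(p) = 0.530332
  p = 11/34 = 0.323529: log2(p) = -1.628031, -p*log2(p) = 0.526716
  p = 10/34 = 0.294118: log2(p) = -1.765535, -p*log2(p) = 0.519275
H = 0.530332 + 0.526716 + 0.519275 = 1.576323

H = 1.5763 bits/symbol


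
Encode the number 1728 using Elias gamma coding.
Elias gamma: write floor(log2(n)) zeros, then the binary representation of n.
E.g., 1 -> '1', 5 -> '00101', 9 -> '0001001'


num_bits = floor(log2(1728)) + 1 = 11
leading_zeros = num_bits - 1 = 10
binary(1728) = 11011000000

Elias gamma(1728) = '0000000000' + '11011000000' = 000000000011011000000 (21 bits)


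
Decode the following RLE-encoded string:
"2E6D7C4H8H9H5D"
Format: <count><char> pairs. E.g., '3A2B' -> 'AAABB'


Expanding each <count><char> pair:
  2E -> 'EE'
  6D -> 'DDDDDD'
  7C -> 'CCCCCCC'
  4H -> 'HHHH'
  8H -> 'HHHHHHHH'
  9H -> 'HHHHHHHHH'
  5D -> 'DDDDD'

Decoded = EEDDDDDDCCCCCCCHHHHHHHHHHHHHHHHHHHHHDDDDD


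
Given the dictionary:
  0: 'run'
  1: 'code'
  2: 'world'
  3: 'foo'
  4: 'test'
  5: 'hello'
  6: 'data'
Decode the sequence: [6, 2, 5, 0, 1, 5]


Look up each index in the dictionary:
  6 -> 'data'
  2 -> 'world'
  5 -> 'hello'
  0 -> 'run'
  1 -> 'code'
  5 -> 'hello'

Decoded: "data world hello run code hello"


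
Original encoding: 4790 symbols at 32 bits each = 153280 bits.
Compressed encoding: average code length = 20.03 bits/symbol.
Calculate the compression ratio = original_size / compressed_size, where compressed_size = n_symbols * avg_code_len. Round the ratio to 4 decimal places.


original_size = n_symbols * orig_bits = 4790 * 32 = 153280 bits
compressed_size = n_symbols * avg_code_len = 4790 * 20.03 = 95943.7 bits
ratio = original_size / compressed_size = 153280 / 95943.7 = 1.5976

Compression ratio = 1.5976


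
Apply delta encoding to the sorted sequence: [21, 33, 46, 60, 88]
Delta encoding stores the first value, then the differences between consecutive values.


First value: 21
Deltas:
  33 - 21 = 12
  46 - 33 = 13
  60 - 46 = 14
  88 - 60 = 28


Delta encoded: [21, 12, 13, 14, 28]


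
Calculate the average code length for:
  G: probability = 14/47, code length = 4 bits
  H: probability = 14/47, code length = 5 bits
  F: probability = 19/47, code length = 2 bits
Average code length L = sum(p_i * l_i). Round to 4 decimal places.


Weighted contributions p_i * l_i:
  G: (14/47) * 4 = 56/47
  H: (14/47) * 5 = 70/47
  F: (19/47) * 2 = 38/47
Sum = (56 + 70 + 38)/47 = 164/47

L = 164/47 = 3.4894 bits/symbol


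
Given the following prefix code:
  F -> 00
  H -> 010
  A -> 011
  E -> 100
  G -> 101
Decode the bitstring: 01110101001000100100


Decoding step by step:
Bits 011 -> A
Bits 101 -> G
Bits 010 -> H
Bits 010 -> H
Bits 00 -> F
Bits 100 -> E
Bits 100 -> E


Decoded message: AGHHFEE


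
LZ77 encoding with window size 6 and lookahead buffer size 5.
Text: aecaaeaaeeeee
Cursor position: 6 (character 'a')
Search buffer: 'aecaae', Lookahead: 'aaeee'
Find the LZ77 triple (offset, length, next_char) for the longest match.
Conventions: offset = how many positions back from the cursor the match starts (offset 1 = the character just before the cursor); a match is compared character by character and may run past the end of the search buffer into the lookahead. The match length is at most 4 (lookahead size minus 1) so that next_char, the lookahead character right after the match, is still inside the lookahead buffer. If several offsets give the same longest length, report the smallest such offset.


Try each offset into the search buffer:
  offset=1 (pos 5, char 'e'): match length 0
  offset=2 (pos 4, char 'a'): match length 1
  offset=3 (pos 3, char 'a'): match length 3
  offset=4 (pos 2, char 'c'): match length 0
  offset=5 (pos 1, char 'e'): match length 0
  offset=6 (pos 0, char 'a'): match length 1
Longest match has length 3 at offset 3.
next_char = character at position 6 + 3 = 9 -> 'e'

Best match: offset=3, length=3 (matching 'aae' starting at position 3)
LZ77 triple: (3, 3, 'e')


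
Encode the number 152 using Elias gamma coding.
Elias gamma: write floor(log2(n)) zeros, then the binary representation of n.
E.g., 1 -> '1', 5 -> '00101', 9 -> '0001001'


num_bits = floor(log2(152)) + 1 = 8
leading_zeros = num_bits - 1 = 7
binary(152) = 10011000

Elias gamma(152) = '0000000' + '10011000' = 000000010011000 (15 bits)


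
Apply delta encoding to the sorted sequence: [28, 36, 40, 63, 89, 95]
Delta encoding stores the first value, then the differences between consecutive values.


First value: 28
Deltas:
  36 - 28 = 8
  40 - 36 = 4
  63 - 40 = 23
  89 - 63 = 26
  95 - 89 = 6


Delta encoded: [28, 8, 4, 23, 26, 6]


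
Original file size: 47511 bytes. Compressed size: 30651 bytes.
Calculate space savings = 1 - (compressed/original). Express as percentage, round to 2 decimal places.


ratio = compressed/original = 30651/47511 = 0.645135
savings = 1 - ratio = 1 - 0.645135 = 0.354865
as a percentage: 0.354865 * 100 = 35.49%

Space savings = 1 - 30651/47511 = 35.49%


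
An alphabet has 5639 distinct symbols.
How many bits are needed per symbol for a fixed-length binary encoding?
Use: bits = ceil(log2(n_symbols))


log2(5639) = 12.4612
Bracket: 2^12 = 4096 < 5639 <= 2^13 = 8192
So ceil(log2(5639)) = 13

bits = ceil(log2(5639)) = ceil(12.4612) = 13 bits


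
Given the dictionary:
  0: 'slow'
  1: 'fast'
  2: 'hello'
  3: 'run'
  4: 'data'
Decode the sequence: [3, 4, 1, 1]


Look up each index in the dictionary:
  3 -> 'run'
  4 -> 'data'
  1 -> 'fast'
  1 -> 'fast'

Decoded: "run data fast fast"


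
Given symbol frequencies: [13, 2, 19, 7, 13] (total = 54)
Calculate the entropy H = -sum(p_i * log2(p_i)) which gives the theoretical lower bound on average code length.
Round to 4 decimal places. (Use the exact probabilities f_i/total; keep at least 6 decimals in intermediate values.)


Per-symbol terms -p_i * log2(p_i) with p_i = f_i/54:
  p = 13/54 = 0.240741: log2(p) = -2.054448, -p*log2(p) = 0.494589
  p = 2/54 = 0.037037: log2(p) = -4.754888, -p*log2(p) = 0.176107
  p = 19/54 = 0.351852: log2(p) = -1.506960, -p*log2(p) = 0.530227
  p = 7/54 = 0.129630: log2(p) = -2.947533, -p*log2(p) = 0.382088
  p = 13/54 = 0.240741: log2(p) = -2.054448, -p*log2(p) = 0.494589
H = 0.494589 + 0.176107 + 0.530227 + 0.382088 + 0.494589 = 2.077600

H = 2.0776 bits/symbol


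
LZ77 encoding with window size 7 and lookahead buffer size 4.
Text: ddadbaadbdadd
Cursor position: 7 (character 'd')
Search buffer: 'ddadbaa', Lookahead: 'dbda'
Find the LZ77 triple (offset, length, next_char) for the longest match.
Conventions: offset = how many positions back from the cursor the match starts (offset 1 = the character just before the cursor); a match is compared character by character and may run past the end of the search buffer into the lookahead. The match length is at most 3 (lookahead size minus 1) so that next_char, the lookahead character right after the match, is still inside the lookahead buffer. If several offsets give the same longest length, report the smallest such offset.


Try each offset into the search buffer:
  offset=1 (pos 6, char 'a'): match length 0
  offset=2 (pos 5, char 'a'): match length 0
  offset=3 (pos 4, char 'b'): match length 0
  offset=4 (pos 3, char 'd'): match length 2
  offset=5 (pos 2, char 'a'): match length 0
  offset=6 (pos 1, char 'd'): match length 1
  offset=7 (pos 0, char 'd'): match length 1
Longest match has length 2 at offset 4.
next_char = character at position 7 + 2 = 9 -> 'd'

Best match: offset=4, length=2 (matching 'db' starting at position 3)
LZ77 triple: (4, 2, 'd')


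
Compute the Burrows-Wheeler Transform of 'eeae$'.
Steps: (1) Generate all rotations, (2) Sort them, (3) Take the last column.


Rotations (sorted):
  0: $eeae -> last char: e
  1: ae$ee -> last char: e
  2: e$eea -> last char: a
  3: eae$e -> last char: e
  4: eeae$ -> last char: $


BWT = eeae$


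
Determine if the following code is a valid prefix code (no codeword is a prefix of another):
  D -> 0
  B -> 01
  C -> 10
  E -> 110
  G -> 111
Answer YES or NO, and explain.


Checking each pair (does one codeword prefix another?):
  D='0' vs B='01': prefix -- VIOLATION

NO -- this is NOT a valid prefix code. D (0) is a prefix of B (01).


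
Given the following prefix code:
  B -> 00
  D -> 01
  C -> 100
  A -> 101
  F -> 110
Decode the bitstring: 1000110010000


Decoding step by step:
Bits 100 -> C
Bits 01 -> D
Bits 100 -> C
Bits 100 -> C
Bits 00 -> B


Decoded message: CDCCB


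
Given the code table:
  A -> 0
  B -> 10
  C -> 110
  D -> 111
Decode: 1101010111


Decoding:
110 -> C
10 -> B
10 -> B
111 -> D


Result: CBBD


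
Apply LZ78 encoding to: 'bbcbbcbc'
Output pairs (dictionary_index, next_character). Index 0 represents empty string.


LZ78 encoding steps:
Dictionary: {0: ''}
Step 1: w='' (idx 0), next='b' -> output (0, 'b'), add 'b' as idx 1
Step 2: w='b' (idx 1), next='c' -> output (1, 'c'), add 'bc' as idx 2
Step 3: w='b' (idx 1), next='b' -> output (1, 'b'), add 'bb' as idx 3
Step 4: w='' (idx 0), next='c' -> output (0, 'c'), add 'c' as idx 4
Step 5: w='bc' (idx 2), end of input -> output (2, '')


Encoded: [(0, 'b'), (1, 'c'), (1, 'b'), (0, 'c'), (2, '')]


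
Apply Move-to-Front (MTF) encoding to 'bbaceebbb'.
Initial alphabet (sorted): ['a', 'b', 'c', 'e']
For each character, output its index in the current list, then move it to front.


MTF encoding:
'b': index 1 in ['a', 'b', 'c', 'e'] -> ['b', 'a', 'c', 'e']
'b': index 0 in ['b', 'a', 'c', 'e'] -> ['b', 'a', 'c', 'e']
'a': index 1 in ['b', 'a', 'c', 'e'] -> ['a', 'b', 'c', 'e']
'c': index 2 in ['a', 'b', 'c', 'e'] -> ['c', 'a', 'b', 'e']
'e': index 3 in ['c', 'a', 'b', 'e'] -> ['e', 'c', 'a', 'b']
'e': index 0 in ['e', 'c', 'a', 'b'] -> ['e', 'c', 'a', 'b']
'b': index 3 in ['e', 'c', 'a', 'b'] -> ['b', 'e', 'c', 'a']
'b': index 0 in ['b', 'e', 'c', 'a'] -> ['b', 'e', 'c', 'a']
'b': index 0 in ['b', 'e', 'c', 'a'] -> ['b', 'e', 'c', 'a']


Output: [1, 0, 1, 2, 3, 0, 3, 0, 0]


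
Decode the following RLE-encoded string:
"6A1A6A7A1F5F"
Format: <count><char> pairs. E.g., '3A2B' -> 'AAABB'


Expanding each <count><char> pair:
  6A -> 'AAAAAA'
  1A -> 'A'
  6A -> 'AAAAAA'
  7A -> 'AAAAAAA'
  1F -> 'F'
  5F -> 'FFFFF'

Decoded = AAAAAAAAAAAAAAAAAAAAFFFFFF


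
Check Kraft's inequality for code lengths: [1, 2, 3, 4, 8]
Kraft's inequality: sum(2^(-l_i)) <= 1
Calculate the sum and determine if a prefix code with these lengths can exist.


Sum = 2^(-1) + 2^(-2) + 2^(-3) + 2^(-4) + 2^(-8)
    = 0.5 + 0.25 + 0.125 + 0.0625 + 0.00390625
    = 241/256 = 0.94140625
Since 0.94140625 <= 1, Kraft's inequality IS satisfied.
A prefix code with these lengths CAN exist.

Kraft sum = 0.94140625. Satisfied.


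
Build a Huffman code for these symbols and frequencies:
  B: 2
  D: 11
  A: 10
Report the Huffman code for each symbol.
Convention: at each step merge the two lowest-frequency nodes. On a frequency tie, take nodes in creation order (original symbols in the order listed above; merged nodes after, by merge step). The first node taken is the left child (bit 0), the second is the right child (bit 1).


Huffman tree construction:
Step 1: Merge B(2) + A(10) = 12
Step 2: Merge D(11) + (B+A)(12) = 23
Read each symbol's code off the tree from the root (left child = 0, right child = 1).

Codes:
  B: 10 (length 2)
  D: 0 (length 1)
  A: 11 (length 2)
Average code length: 35/23 = 1.5217 bits/symbol


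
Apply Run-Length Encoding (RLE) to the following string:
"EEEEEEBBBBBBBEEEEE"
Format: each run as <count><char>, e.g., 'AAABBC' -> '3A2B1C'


Scanning runs left to right:
  i=0: run of 'E' x 6 -> '6E'
  i=6: run of 'B' x 7 -> '7B'
  i=13: run of 'E' x 5 -> '5E'

RLE = 6E7B5E


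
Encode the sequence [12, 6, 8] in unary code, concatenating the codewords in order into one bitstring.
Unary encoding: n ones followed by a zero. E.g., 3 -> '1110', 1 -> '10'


Encode each number as n ones followed by a terminating 0:
  12 -> 1111111111110 (13 bits)
  6 -> 1111110 (7 bits)
  8 -> 111111110 (9 bits)
Total length = 13 + 7 + 9 = 29 bits.

Unary([12, 6, 8]) = 11111111111101111110111111110 (29 bits)


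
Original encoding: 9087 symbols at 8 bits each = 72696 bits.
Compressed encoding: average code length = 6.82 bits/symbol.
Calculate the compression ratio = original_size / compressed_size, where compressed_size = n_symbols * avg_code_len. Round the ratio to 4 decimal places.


original_size = n_symbols * orig_bits = 9087 * 8 = 72696 bits
compressed_size = n_symbols * avg_code_len = 9087 * 6.82 = 61973.34 bits
ratio = original_size / compressed_size = 72696 / 61973.34 = 1.173

Compression ratio = 1.173


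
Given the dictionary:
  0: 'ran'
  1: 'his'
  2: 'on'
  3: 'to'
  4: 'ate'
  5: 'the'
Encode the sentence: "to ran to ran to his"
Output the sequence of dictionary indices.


Look up each word in the dictionary:
  'to' -> 3
  'ran' -> 0
  'to' -> 3
  'ran' -> 0
  'to' -> 3
  'his' -> 1

Encoded: [3, 0, 3, 0, 3, 1]


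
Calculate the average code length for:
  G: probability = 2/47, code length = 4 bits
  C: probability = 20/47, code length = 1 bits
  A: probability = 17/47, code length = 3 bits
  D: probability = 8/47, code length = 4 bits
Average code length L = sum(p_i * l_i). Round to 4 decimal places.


Weighted contributions p_i * l_i:
  G: (2/47) * 4 = 8/47
  C: (20/47) * 1 = 20/47
  A: (17/47) * 3 = 51/47
  D: (8/47) * 4 = 32/47
Sum = (8 + 20 + 51 + 32)/47 = 111/47

L = 111/47 = 2.3617 bits/symbol


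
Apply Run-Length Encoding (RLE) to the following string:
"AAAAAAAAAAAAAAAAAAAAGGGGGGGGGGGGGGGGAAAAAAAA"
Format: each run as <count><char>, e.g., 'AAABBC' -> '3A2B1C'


Scanning runs left to right:
  i=0: run of 'A' x 20 -> '20A'
  i=20: run of 'G' x 16 -> '16G'
  i=36: run of 'A' x 8 -> '8A'

RLE = 20A16G8A


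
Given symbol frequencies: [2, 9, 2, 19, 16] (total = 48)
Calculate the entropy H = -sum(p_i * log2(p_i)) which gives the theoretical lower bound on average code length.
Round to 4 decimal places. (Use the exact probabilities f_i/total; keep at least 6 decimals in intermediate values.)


Per-symbol terms -p_i * log2(p_i) with p_i = f_i/48:
  p = 2/48 = 0.041667: log2(p) = -4.584963, -p*log2(p) = 0.191040
  p = 9/48 = 0.187500: log2(p) = -2.415037, -p*log2(p) = 0.452820
  p = 2/48 = 0.041667: log2(p) = -4.584963, -p*log2(p) = 0.191040
  p = 19/48 = 0.395833: log2(p) = -1.337035, -p*log2(p) = 0.529243
  p = 16/48 = 0.333333: log2(p) = -1.584963, -p*log2(p) = 0.528321
H = 0.191040 + 0.452820 + 0.191040 + 0.529243 + 0.528321 = 1.892464

H = 1.8925 bits/symbol


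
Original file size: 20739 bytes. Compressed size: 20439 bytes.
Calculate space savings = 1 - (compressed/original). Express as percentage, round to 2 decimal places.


ratio = compressed/original = 20439/20739 = 0.985535
savings = 1 - ratio = 1 - 0.985535 = 0.014465
as a percentage: 0.014465 * 100 = 1.45%

Space savings = 1 - 20439/20739 = 1.45%


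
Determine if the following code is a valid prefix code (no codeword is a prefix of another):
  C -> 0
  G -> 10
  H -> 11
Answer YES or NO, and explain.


Checking each pair (does one codeword prefix another?):
  C='0' vs G='10': no prefix
  C='0' vs H='11': no prefix
  G='10' vs C='0': no prefix
  G='10' vs H='11': no prefix
  H='11' vs C='0': no prefix
  H='11' vs G='10': no prefix
No violation found over all pairs.

YES -- this is a valid prefix code. No codeword is a prefix of any other codeword.


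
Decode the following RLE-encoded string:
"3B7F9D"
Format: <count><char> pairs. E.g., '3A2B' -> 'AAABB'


Expanding each <count><char> pair:
  3B -> 'BBB'
  7F -> 'FFFFFFF'
  9D -> 'DDDDDDDDD'

Decoded = BBBFFFFFFFDDDDDDDDD


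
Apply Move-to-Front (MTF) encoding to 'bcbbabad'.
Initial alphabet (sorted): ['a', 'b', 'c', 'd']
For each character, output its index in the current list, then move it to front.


MTF encoding:
'b': index 1 in ['a', 'b', 'c', 'd'] -> ['b', 'a', 'c', 'd']
'c': index 2 in ['b', 'a', 'c', 'd'] -> ['c', 'b', 'a', 'd']
'b': index 1 in ['c', 'b', 'a', 'd'] -> ['b', 'c', 'a', 'd']
'b': index 0 in ['b', 'c', 'a', 'd'] -> ['b', 'c', 'a', 'd']
'a': index 2 in ['b', 'c', 'a', 'd'] -> ['a', 'b', 'c', 'd']
'b': index 1 in ['a', 'b', 'c', 'd'] -> ['b', 'a', 'c', 'd']
'a': index 1 in ['b', 'a', 'c', 'd'] -> ['a', 'b', 'c', 'd']
'd': index 3 in ['a', 'b', 'c', 'd'] -> ['d', 'a', 'b', 'c']


Output: [1, 2, 1, 0, 2, 1, 1, 3]


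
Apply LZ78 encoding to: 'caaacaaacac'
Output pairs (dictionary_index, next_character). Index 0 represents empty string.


LZ78 encoding steps:
Dictionary: {0: ''}
Step 1: w='' (idx 0), next='c' -> output (0, 'c'), add 'c' as idx 1
Step 2: w='' (idx 0), next='a' -> output (0, 'a'), add 'a' as idx 2
Step 3: w='a' (idx 2), next='a' -> output (2, 'a'), add 'aa' as idx 3
Step 4: w='c' (idx 1), next='a' -> output (1, 'a'), add 'ca' as idx 4
Step 5: w='aa' (idx 3), next='c' -> output (3, 'c'), add 'aac' as idx 5
Step 6: w='a' (idx 2), next='c' -> output (2, 'c'), add 'ac' as idx 6


Encoded: [(0, 'c'), (0, 'a'), (2, 'a'), (1, 'a'), (3, 'c'), (2, 'c')]


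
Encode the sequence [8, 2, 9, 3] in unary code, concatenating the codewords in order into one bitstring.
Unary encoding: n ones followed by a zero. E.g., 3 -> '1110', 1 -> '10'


Encode each number as n ones followed by a terminating 0:
  8 -> 111111110 (9 bits)
  2 -> 110 (3 bits)
  9 -> 1111111110 (10 bits)
  3 -> 1110 (4 bits)
Total length = 9 + 3 + 10 + 4 = 26 bits.

Unary([8, 2, 9, 3]) = 11111111011011111111101110 (26 bits)


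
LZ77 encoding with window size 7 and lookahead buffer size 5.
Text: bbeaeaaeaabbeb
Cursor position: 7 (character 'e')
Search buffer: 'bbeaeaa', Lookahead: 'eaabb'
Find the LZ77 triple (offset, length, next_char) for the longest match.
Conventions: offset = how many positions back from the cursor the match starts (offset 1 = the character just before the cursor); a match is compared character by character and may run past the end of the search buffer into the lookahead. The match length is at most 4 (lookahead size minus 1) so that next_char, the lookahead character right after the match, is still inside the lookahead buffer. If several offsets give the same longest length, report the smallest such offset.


Try each offset into the search buffer:
  offset=1 (pos 6, char 'a'): match length 0
  offset=2 (pos 5, char 'a'): match length 0
  offset=3 (pos 4, char 'e'): match length 3
  offset=4 (pos 3, char 'a'): match length 0
  offset=5 (pos 2, char 'e'): match length 2
  offset=6 (pos 1, char 'b'): match length 0
  offset=7 (pos 0, char 'b'): match length 0
Longest match has length 3 at offset 3.
next_char = character at position 7 + 3 = 10 -> 'b'

Best match: offset=3, length=3 (matching 'eaa' starting at position 4)
LZ77 triple: (3, 3, 'b')


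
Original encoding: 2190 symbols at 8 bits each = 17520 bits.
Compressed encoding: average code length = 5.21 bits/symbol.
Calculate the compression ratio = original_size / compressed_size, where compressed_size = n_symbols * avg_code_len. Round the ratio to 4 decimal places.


original_size = n_symbols * orig_bits = 2190 * 8 = 17520 bits
compressed_size = n_symbols * avg_code_len = 2190 * 5.21 = 11409.9 bits
ratio = original_size / compressed_size = 17520 / 11409.9 = 1.5355

Compression ratio = 1.5355


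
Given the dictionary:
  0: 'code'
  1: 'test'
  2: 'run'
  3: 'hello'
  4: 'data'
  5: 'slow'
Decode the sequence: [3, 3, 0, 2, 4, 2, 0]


Look up each index in the dictionary:
  3 -> 'hello'
  3 -> 'hello'
  0 -> 'code'
  2 -> 'run'
  4 -> 'data'
  2 -> 'run'
  0 -> 'code'

Decoded: "hello hello code run data run code"


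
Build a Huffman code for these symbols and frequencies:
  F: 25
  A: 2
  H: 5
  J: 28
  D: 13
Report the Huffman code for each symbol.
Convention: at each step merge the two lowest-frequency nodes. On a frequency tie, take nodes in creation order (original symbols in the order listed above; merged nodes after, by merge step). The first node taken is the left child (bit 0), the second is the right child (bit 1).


Huffman tree construction:
Step 1: Merge A(2) + H(5) = 7
Step 2: Merge (A+H)(7) + D(13) = 20
Step 3: Merge ((A+H)+D)(20) + F(25) = 45
Step 4: Merge J(28) + (((A+H)+D)+F)(45) = 73
Read each symbol's code off the tree from the root (left child = 0, right child = 1).

Codes:
  F: 11 (length 2)
  A: 1000 (length 4)
  H: 1001 (length 4)
  J: 0 (length 1)
  D: 101 (length 3)
Average code length: 145/73 = 1.9863 bits/symbol


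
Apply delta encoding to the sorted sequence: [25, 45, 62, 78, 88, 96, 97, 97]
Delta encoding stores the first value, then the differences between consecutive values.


First value: 25
Deltas:
  45 - 25 = 20
  62 - 45 = 17
  78 - 62 = 16
  88 - 78 = 10
  96 - 88 = 8
  97 - 96 = 1
  97 - 97 = 0


Delta encoded: [25, 20, 17, 16, 10, 8, 1, 0]


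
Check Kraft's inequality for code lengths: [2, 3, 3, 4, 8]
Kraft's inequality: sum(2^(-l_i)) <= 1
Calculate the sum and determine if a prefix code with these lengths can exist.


Sum = 2^(-2) + 2^(-3) + 2^(-3) + 2^(-4) + 2^(-8)
    = 0.25 + 0.125 + 0.125 + 0.0625 + 0.00390625
    = 145/256 = 0.56640625
Since 0.56640625 <= 1, Kraft's inequality IS satisfied.
A prefix code with these lengths CAN exist.

Kraft sum = 0.56640625. Satisfied.


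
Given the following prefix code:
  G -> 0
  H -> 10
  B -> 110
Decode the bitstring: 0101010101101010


Decoding step by step:
Bits 0 -> G
Bits 10 -> H
Bits 10 -> H
Bits 10 -> H
Bits 10 -> H
Bits 110 -> B
Bits 10 -> H
Bits 10 -> H


Decoded message: GHHHHBHH


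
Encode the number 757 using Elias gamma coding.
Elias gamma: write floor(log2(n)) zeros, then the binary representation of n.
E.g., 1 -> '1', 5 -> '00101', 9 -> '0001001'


num_bits = floor(log2(757)) + 1 = 10
leading_zeros = num_bits - 1 = 9
binary(757) = 1011110101

Elias gamma(757) = '000000000' + '1011110101' = 0000000001011110101 (19 bits)


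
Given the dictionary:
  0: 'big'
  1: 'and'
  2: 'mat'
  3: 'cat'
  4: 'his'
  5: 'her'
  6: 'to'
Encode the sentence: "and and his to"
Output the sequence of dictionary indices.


Look up each word in the dictionary:
  'and' -> 1
  'and' -> 1
  'his' -> 4
  'to' -> 6

Encoded: [1, 1, 4, 6]


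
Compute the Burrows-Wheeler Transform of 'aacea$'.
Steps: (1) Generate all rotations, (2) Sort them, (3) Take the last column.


Rotations (sorted):
  0: $aacea -> last char: a
  1: a$aace -> last char: e
  2: aacea$ -> last char: $
  3: acea$a -> last char: a
  4: cea$aa -> last char: a
  5: ea$aac -> last char: c


BWT = ae$aac


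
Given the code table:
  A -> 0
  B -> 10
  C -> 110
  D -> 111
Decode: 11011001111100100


Decoding:
110 -> C
110 -> C
0 -> A
111 -> D
110 -> C
0 -> A
10 -> B
0 -> A


Result: CCADCABA


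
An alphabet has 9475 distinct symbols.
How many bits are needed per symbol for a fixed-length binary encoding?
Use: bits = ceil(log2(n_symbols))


log2(9475) = 13.2099
Bracket: 2^13 = 8192 < 9475 <= 2^14 = 16384
So ceil(log2(9475)) = 14

bits = ceil(log2(9475)) = ceil(13.2099) = 14 bits


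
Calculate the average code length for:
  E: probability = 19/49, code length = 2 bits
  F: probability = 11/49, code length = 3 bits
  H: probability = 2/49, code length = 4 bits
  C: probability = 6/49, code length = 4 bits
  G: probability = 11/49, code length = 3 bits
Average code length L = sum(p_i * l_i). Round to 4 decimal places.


Weighted contributions p_i * l_i:
  E: (19/49) * 2 = 38/49
  F: (11/49) * 3 = 33/49
  H: (2/49) * 4 = 8/49
  C: (6/49) * 4 = 24/49
  G: (11/49) * 3 = 33/49
Sum = (38 + 33 + 8 + 24 + 33)/49 = 136/49

L = 136/49 = 2.7755 bits/symbol
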